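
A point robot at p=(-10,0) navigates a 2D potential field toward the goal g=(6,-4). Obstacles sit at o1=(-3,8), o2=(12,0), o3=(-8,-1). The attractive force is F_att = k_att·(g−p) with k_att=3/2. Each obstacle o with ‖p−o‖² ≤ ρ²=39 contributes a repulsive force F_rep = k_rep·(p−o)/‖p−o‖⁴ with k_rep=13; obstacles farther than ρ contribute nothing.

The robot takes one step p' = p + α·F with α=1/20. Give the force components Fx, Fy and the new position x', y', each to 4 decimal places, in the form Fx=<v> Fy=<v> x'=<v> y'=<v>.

F_att = 3/2·(g−p) = 3/2·(16,-4) = (24.0000,-6.0000)
o1: d²=113 > ρ²=39 → inactive
o2: d²=484 > ρ²=39 → inactive
o3: d²=5 ≤ ρ²=39; F_rep = 13·(-2,1)/5² = (-1.0400,0.5200)
F = F_att + ΣF_rep = (22.9600,-5.4800)
p' = p + 1/20·F = (-8.8520,-0.2740)

Fx=22.9600 Fy=-5.4800 x'=-8.8520 y'=-0.2740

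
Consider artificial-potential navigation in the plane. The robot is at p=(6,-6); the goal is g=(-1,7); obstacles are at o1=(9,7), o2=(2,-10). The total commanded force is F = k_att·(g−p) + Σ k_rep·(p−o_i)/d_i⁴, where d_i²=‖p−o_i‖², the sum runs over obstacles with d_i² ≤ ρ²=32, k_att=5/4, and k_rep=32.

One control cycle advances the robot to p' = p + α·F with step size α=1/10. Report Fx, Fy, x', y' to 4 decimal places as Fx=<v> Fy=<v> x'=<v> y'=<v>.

F_att = 5/4·(g−p) = 5/4·(-7,13) = (-8.7500,16.2500)
o1: d²=178 > ρ²=32 → inactive
o2: d²=32 ≤ ρ²=32; F_rep = 32·(4,4)/32² = (0.1250,0.1250)
F = F_att + ΣF_rep = (-8.6250,16.3750)
p' = p + 1/10·F = (5.1375,-4.3625)

Fx=-8.6250 Fy=16.3750 x'=5.1375 y'=-4.3625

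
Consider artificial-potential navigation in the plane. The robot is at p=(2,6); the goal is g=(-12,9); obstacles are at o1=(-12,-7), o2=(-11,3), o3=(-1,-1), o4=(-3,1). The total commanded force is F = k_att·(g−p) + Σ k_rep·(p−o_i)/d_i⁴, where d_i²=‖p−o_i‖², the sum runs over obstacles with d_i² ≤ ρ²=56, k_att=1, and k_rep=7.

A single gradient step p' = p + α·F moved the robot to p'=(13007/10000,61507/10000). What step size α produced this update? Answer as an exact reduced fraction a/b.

F_att = 1·(g−p) = 1·(-14,3) = (-14.0000,3.0000)
o1: d²=365 > ρ²=56 → inactive
o2: d²=178 > ρ²=56 → inactive
o3: d²=58 > ρ²=56 → inactive
o4: d²=50 ≤ ρ²=56; F_rep = 7·(5,5)/50² = (0.0140,0.0140)
F = F_att + ΣF_rep = (-13.9860,3.0140)
Δp = p'−p = (-0.6993,0.1507); α = Δx/Fx = (-6993/10000) / (-6993/500) = 1/20
check: Δy/Fy = (1507/10000) / (1507/500) = 1/20 ✓

α = 1/20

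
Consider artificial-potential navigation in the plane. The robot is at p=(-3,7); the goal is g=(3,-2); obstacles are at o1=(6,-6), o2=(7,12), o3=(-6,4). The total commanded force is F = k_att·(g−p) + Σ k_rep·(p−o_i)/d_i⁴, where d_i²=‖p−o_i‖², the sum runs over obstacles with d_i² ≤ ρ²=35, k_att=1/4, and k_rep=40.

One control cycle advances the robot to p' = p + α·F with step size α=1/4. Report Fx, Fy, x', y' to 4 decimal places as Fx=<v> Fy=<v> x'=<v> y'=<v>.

Fx=1.8704 Fy=-1.8796 x'=-2.5324 y'=6.5301

F_att = 1/4·(g−p) = 1/4·(6,-9) = (1.5000,-2.2500)
o1: d²=250 > ρ²=35 → inactive
o2: d²=125 > ρ²=35 → inactive
o3: d²=18 ≤ ρ²=35; F_rep = 40·(3,3)/18² = (0.3704,0.3704)
F = F_att + ΣF_rep = (1.8704,-1.8796)
p' = p + 1/4·F = (-2.5324,6.5301)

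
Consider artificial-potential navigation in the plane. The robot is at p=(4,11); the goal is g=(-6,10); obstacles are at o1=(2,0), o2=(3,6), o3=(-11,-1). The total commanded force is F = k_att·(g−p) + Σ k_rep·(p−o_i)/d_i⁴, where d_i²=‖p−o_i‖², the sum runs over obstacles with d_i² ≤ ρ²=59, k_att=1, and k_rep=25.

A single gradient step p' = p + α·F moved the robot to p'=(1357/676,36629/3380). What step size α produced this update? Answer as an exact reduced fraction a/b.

F_att = 1·(g−p) = 1·(-10,-1) = (-10.0000,-1.0000)
o1: d²=125 > ρ²=59 → inactive
o2: d²=26 ≤ ρ²=59; F_rep = 25·(1,5)/26² = (0.0370,0.1849)
o3: d²=369 > ρ²=59 → inactive
F = F_att + ΣF_rep = (-9.9630,-0.8151)
Δp = p'−p = (-1.9926,-0.1630); α = Δx/Fx = (-1347/676) / (-6735/676) = 1/5
check: Δy/Fy = (-551/3380) / (-551/676) = 1/5 ✓

α = 1/5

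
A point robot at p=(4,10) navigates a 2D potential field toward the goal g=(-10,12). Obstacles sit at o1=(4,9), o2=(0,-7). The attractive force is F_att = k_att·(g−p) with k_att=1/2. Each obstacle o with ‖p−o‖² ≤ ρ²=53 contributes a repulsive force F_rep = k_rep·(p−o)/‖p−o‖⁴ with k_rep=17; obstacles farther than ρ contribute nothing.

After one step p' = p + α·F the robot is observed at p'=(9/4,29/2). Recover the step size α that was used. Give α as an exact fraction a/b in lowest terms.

F_att = 1/2·(g−p) = 1/2·(-14,2) = (-7.0000,1.0000)
o1: d²=1 ≤ ρ²=53; F_rep = 17·(0,1)/1² = (0.0000,17.0000)
o2: d²=305 > ρ²=53 → inactive
F = F_att + ΣF_rep = (-7.0000,18.0000)
Δp = p'−p = (-1.7500,4.5000); α = Δx/Fx = (-7/4) / (-7) = 1/4
check: Δy/Fy = (9/2) / (18) = 1/4 ✓

α = 1/4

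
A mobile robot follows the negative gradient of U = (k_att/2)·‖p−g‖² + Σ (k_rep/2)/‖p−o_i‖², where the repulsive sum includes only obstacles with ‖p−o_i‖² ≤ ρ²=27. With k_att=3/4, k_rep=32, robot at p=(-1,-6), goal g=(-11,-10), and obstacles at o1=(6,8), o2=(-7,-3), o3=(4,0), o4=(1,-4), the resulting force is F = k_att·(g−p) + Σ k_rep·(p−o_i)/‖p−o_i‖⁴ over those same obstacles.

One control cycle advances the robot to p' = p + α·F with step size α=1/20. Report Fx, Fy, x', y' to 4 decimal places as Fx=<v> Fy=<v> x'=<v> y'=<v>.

Fx=-8.5000 Fy=-4.0000 x'=-1.4250 y'=-6.2000

F_att = 3/4·(g−p) = 3/4·(-10,-4) = (-7.5000,-3.0000)
o1: d²=245 > ρ²=27 → inactive
o2: d²=45 > ρ²=27 → inactive
o3: d²=61 > ρ²=27 → inactive
o4: d²=8 ≤ ρ²=27; F_rep = 32·(-2,-2)/8² = (-1.0000,-1.0000)
F = F_att + ΣF_rep = (-8.5000,-4.0000)
p' = p + 1/20·F = (-1.4250,-6.2000)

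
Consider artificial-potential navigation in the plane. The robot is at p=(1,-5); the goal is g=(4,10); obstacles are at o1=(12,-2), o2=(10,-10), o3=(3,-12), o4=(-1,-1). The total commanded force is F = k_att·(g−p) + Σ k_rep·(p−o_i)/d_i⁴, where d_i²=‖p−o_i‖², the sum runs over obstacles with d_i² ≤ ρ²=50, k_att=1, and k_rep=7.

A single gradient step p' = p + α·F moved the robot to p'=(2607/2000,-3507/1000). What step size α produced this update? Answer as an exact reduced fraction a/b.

F_att = 1·(g−p) = 1·(3,15) = (3.0000,15.0000)
o1: d²=130 > ρ²=50 → inactive
o2: d²=106 > ρ²=50 → inactive
o3: d²=53 > ρ²=50 → inactive
o4: d²=20 ≤ ρ²=50; F_rep = 7·(2,-4)/20² = (0.0350,-0.0700)
F = F_att + ΣF_rep = (3.0350,14.9300)
Δp = p'−p = (0.3035,1.4930); α = Δx/Fx = (607/2000) / (607/200) = 1/10
check: Δy/Fy = (1493/1000) / (1493/100) = 1/10 ✓

α = 1/10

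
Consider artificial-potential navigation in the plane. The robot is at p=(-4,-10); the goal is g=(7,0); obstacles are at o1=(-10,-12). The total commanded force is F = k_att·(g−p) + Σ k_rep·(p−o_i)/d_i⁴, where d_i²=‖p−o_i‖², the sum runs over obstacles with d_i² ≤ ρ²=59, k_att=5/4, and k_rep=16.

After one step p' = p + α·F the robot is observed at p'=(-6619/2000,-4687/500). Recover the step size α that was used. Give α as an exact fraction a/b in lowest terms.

F_att = 5/4·(g−p) = 5/4·(11,10) = (13.7500,12.5000)
o1: d²=40 ≤ ρ²=59; F_rep = 16·(6,2)/40² = (0.0600,0.0200)
F = F_att + ΣF_rep = (13.8100,12.5200)
Δp = p'−p = (0.6905,0.6260); α = Δx/Fx = (1381/2000) / (1381/100) = 1/20
check: Δy/Fy = (313/500) / (313/25) = 1/20 ✓

α = 1/20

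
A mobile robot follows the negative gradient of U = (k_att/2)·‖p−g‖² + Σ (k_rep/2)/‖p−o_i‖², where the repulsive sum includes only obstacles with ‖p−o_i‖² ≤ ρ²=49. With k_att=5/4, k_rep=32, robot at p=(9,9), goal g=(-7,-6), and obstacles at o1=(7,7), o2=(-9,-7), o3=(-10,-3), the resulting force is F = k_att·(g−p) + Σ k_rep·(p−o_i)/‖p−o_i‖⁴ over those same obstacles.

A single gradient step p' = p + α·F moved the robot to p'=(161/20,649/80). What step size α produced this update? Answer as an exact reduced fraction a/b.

α = 1/20

F_att = 5/4·(g−p) = 5/4·(-16,-15) = (-20.0000,-18.7500)
o1: d²=8 ≤ ρ²=49; F_rep = 32·(2,2)/8² = (1.0000,1.0000)
o2: d²=580 > ρ²=49 → inactive
o3: d²=505 > ρ²=49 → inactive
F = F_att + ΣF_rep = (-19.0000,-17.7500)
Δp = p'−p = (-0.9500,-0.8875); α = Δx/Fx = (-19/20) / (-19) = 1/20
check: Δy/Fy = (-71/80) / (-71/4) = 1/20 ✓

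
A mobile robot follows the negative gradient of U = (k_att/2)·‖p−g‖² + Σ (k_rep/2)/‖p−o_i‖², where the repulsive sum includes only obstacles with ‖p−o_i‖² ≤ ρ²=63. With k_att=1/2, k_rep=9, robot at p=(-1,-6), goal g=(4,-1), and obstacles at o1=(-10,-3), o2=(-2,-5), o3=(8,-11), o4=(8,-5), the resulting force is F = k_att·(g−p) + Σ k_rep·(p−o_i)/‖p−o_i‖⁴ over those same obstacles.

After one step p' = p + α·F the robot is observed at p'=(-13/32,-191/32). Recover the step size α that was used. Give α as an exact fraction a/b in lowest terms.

F_att = 1/2·(g−p) = 1/2·(5,5) = (2.5000,2.5000)
o1: d²=90 > ρ²=63 → inactive
o2: d²=2 ≤ ρ²=63; F_rep = 9·(1,-1)/2² = (2.2500,-2.2500)
o3: d²=106 > ρ²=63 → inactive
o4: d²=82 > ρ²=63 → inactive
F = F_att + ΣF_rep = (4.7500,0.2500)
Δp = p'−p = (0.5938,0.0312); α = Δx/Fx = (19/32) / (19/4) = 1/8
check: Δy/Fy = (1/32) / (1/4) = 1/8 ✓

α = 1/8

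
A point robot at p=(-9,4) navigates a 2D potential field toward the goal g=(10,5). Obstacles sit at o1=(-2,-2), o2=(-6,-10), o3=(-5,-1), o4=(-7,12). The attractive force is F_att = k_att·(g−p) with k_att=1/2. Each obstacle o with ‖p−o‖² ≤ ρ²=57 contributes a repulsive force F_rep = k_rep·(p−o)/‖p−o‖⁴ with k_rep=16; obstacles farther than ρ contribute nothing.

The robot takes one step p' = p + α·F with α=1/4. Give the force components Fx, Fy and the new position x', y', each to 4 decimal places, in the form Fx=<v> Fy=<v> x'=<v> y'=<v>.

Fx=9.4619 Fy=0.5476 x'=-6.6345 y'=4.1369

F_att = 1/2·(g−p) = 1/2·(19,1) = (9.5000,0.5000)
o1: d²=85 > ρ²=57 → inactive
o2: d²=205 > ρ²=57 → inactive
o3: d²=41 ≤ ρ²=57; F_rep = 16·(-4,5)/41² = (-0.0381,0.0476)
o4: d²=68 > ρ²=57 → inactive
F = F_att + ΣF_rep = (9.4619,0.5476)
p' = p + 1/4·F = (-6.6345,4.1369)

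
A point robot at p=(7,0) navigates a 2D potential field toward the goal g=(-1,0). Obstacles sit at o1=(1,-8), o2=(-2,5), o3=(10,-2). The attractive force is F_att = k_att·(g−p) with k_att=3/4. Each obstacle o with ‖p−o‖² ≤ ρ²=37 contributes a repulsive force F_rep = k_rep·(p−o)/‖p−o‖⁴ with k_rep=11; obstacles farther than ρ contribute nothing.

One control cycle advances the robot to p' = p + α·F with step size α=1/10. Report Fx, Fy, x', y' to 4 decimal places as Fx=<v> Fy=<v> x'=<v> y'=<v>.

Fx=-6.1953 Fy=0.1302 x'=6.3805 y'=0.0130

F_att = 3/4·(g−p) = 3/4·(-8,0) = (-6.0000,0.0000)
o1: d²=100 > ρ²=37 → inactive
o2: d²=106 > ρ²=37 → inactive
o3: d²=13 ≤ ρ²=37; F_rep = 11·(-3,2)/13² = (-0.1953,0.1302)
F = F_att + ΣF_rep = (-6.1953,0.1302)
p' = p + 1/10·F = (6.3805,0.0130)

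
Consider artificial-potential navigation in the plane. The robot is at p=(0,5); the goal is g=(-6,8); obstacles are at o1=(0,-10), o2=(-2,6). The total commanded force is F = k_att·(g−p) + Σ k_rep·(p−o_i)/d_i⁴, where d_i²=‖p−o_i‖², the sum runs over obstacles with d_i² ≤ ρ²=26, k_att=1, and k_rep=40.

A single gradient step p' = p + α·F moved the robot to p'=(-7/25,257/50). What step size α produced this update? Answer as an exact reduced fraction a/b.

F_att = 1·(g−p) = 1·(-6,3) = (-6.0000,3.0000)
o1: d²=225 > ρ²=26 → inactive
o2: d²=5 ≤ ρ²=26; F_rep = 40·(2,-1)/5² = (3.2000,-1.6000)
F = F_att + ΣF_rep = (-2.8000,1.4000)
Δp = p'−p = (-0.2800,0.1400); α = Δx/Fx = (-7/25) / (-14/5) = 1/10
check: Δy/Fy = (7/50) / (7/5) = 1/10 ✓

α = 1/10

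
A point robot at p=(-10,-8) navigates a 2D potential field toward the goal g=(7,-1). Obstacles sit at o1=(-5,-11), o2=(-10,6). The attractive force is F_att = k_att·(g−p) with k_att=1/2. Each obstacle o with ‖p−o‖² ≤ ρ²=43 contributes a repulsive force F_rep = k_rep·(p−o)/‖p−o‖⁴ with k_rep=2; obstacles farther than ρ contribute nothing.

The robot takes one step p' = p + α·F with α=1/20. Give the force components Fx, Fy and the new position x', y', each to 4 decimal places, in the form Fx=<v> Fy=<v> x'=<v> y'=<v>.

Fx=8.4913 Fy=3.5052 x'=-9.5754 y'=-7.8247

F_att = 1/2·(g−p) = 1/2·(17,7) = (8.5000,3.5000)
o1: d²=34 ≤ ρ²=43; F_rep = 2·(-5,3)/34² = (-0.0087,0.0052)
o2: d²=196 > ρ²=43 → inactive
F = F_att + ΣF_rep = (8.4913,3.5052)
p' = p + 1/20·F = (-9.5754,-7.8247)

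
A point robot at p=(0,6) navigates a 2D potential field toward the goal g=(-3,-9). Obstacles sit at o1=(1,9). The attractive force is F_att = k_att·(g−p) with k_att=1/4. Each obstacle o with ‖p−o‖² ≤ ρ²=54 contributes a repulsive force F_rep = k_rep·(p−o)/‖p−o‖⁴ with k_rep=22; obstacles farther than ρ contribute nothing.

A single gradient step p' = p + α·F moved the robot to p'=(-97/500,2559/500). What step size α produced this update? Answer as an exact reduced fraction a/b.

α = 1/5

F_att = 1/4·(g−p) = 1/4·(-3,-15) = (-0.7500,-3.7500)
o1: d²=10 ≤ ρ²=54; F_rep = 22·(-1,-3)/10² = (-0.2200,-0.6600)
F = F_att + ΣF_rep = (-0.9700,-4.4100)
Δp = p'−p = (-0.1940,-0.8820); α = Δx/Fx = (-97/500) / (-97/100) = 1/5
check: Δy/Fy = (-441/500) / (-441/100) = 1/5 ✓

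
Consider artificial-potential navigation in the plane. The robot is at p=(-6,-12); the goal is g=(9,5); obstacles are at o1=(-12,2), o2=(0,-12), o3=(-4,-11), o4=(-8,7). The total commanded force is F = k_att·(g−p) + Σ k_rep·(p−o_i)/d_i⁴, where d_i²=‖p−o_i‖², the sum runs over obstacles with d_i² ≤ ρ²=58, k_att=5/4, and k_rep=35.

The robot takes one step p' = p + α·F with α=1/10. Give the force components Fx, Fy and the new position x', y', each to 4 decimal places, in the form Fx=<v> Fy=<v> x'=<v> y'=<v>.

F_att = 5/4·(g−p) = 5/4·(15,17) = (18.7500,21.2500)
o1: d²=232 > ρ²=58 → inactive
o2: d²=36 ≤ ρ²=58; F_rep = 35·(-6,0)/36² = (-0.1620,0.0000)
o3: d²=5 ≤ ρ²=58; F_rep = 35·(-2,-1)/5² = (-2.8000,-1.4000)
o4: d²=365 > ρ²=58 → inactive
F = F_att + ΣF_rep = (15.7880,19.8500)
p' = p + 1/10·F = (-4.4212,-10.0150)

Fx=15.7880 Fy=19.8500 x'=-4.4212 y'=-10.0150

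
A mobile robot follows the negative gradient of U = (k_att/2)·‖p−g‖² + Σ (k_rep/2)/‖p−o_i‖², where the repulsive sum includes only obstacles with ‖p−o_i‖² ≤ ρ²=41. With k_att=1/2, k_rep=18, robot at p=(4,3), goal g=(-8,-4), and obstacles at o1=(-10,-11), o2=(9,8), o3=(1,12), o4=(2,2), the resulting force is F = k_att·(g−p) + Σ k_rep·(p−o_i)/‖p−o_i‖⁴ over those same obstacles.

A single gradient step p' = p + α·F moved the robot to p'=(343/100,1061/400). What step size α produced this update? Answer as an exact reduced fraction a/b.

F_att = 1/2·(g−p) = 1/2·(-12,-7) = (-6.0000,-3.5000)
o1: d²=392 > ρ²=41 → inactive
o2: d²=50 > ρ²=41 → inactive
o3: d²=90 > ρ²=41 → inactive
o4: d²=5 ≤ ρ²=41; F_rep = 18·(2,1)/5² = (1.4400,0.7200)
F = F_att + ΣF_rep = (-4.5600,-2.7800)
Δp = p'−p = (-0.5700,-0.3475); α = Δx/Fx = (-57/100) / (-114/25) = 1/8
check: Δy/Fy = (-139/400) / (-139/50) = 1/8 ✓

α = 1/8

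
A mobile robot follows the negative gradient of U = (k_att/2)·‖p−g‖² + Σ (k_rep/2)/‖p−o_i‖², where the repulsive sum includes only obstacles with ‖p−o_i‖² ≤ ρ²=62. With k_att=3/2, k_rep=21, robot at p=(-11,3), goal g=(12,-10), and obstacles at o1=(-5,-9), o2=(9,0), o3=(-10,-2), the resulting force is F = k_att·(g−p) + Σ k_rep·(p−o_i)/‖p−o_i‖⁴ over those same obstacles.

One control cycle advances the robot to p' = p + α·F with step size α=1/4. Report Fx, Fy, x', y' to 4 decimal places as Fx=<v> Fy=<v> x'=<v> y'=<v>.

F_att = 3/2·(g−p) = 3/2·(23,-13) = (34.5000,-19.5000)
o1: d²=180 > ρ²=62 → inactive
o2: d²=409 > ρ²=62 → inactive
o3: d²=26 ≤ ρ²=62; F_rep = 21·(-1,5)/26² = (-0.0311,0.1553)
F = F_att + ΣF_rep = (34.4689,-19.3447)
p' = p + 1/4·F = (-2.3828,-1.8362)

Fx=34.4689 Fy=-19.3447 x'=-2.3828 y'=-1.8362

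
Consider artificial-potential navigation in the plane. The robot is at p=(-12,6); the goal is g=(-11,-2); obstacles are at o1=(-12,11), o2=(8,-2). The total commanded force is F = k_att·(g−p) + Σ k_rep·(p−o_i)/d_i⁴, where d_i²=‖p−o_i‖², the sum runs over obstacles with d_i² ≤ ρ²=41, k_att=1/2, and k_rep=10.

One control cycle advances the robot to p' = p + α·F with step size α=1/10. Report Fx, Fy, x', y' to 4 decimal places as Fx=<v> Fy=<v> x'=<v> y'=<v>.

Fx=0.5000 Fy=-4.0800 x'=-11.9500 y'=5.5920

F_att = 1/2·(g−p) = 1/2·(1,-8) = (0.5000,-4.0000)
o1: d²=25 ≤ ρ²=41; F_rep = 10·(0,-5)/25² = (0.0000,-0.0800)
o2: d²=464 > ρ²=41 → inactive
F = F_att + ΣF_rep = (0.5000,-4.0800)
p' = p + 1/10·F = (-11.9500,5.5920)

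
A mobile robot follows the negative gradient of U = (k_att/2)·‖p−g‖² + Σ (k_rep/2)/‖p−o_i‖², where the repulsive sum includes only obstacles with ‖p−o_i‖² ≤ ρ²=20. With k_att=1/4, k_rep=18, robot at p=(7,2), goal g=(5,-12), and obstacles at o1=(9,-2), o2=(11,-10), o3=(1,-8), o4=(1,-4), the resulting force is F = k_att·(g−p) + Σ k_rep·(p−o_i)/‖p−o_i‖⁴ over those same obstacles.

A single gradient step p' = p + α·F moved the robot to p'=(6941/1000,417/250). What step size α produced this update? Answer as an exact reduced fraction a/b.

F_att = 1/4·(g−p) = 1/4·(-2,-14) = (-0.5000,-3.5000)
o1: d²=20 ≤ ρ²=20; F_rep = 18·(-2,4)/20² = (-0.0900,0.1800)
o2: d²=160 > ρ²=20 → inactive
o3: d²=136 > ρ²=20 → inactive
o4: d²=72 > ρ²=20 → inactive
F = F_att + ΣF_rep = (-0.5900,-3.3200)
Δp = p'−p = (-0.0590,-0.3320); α = Δx/Fx = (-59/1000) / (-59/100) = 1/10
check: Δy/Fy = (-83/250) / (-83/25) = 1/10 ✓

α = 1/10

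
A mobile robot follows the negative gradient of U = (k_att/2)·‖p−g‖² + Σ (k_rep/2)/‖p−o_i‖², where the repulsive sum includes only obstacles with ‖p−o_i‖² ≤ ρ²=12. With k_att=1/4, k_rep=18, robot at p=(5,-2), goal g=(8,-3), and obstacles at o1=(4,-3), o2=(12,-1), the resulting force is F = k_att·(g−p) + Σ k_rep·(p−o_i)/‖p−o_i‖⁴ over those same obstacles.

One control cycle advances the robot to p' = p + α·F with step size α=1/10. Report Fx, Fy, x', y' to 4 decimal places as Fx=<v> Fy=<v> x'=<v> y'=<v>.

F_att = 1/4·(g−p) = 1/4·(3,-1) = (0.7500,-0.2500)
o1: d²=2 ≤ ρ²=12; F_rep = 18·(1,1)/2² = (4.5000,4.5000)
o2: d²=50 > ρ²=12 → inactive
F = F_att + ΣF_rep = (5.2500,4.2500)
p' = p + 1/10·F = (5.5250,-1.5750)

Fx=5.2500 Fy=4.2500 x'=5.5250 y'=-1.5750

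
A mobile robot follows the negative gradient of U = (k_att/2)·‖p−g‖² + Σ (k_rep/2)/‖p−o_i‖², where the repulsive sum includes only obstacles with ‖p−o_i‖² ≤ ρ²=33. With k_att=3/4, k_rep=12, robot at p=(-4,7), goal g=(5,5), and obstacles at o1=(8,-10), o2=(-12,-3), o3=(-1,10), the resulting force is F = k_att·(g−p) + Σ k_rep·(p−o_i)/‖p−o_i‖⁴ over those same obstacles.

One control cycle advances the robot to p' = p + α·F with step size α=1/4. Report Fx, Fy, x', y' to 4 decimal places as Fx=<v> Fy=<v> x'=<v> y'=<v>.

Fx=6.6389 Fy=-1.6111 x'=-2.3403 y'=6.5972

F_att = 3/4·(g−p) = 3/4·(9,-2) = (6.7500,-1.5000)
o1: d²=433 > ρ²=33 → inactive
o2: d²=164 > ρ²=33 → inactive
o3: d²=18 ≤ ρ²=33; F_rep = 12·(-3,-3)/18² = (-0.1111,-0.1111)
F = F_att + ΣF_rep = (6.6389,-1.6111)
p' = p + 1/4·F = (-2.3403,6.5972)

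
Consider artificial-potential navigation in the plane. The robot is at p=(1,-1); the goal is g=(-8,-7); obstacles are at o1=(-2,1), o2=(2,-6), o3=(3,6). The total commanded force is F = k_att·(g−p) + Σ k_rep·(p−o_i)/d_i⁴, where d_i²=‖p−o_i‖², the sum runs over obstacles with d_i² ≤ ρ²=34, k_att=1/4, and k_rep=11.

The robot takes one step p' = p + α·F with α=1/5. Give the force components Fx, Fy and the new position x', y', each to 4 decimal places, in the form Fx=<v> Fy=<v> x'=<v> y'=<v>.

Fx=-2.0710 Fy=-1.5488 x'=0.5858 y'=-1.3098

F_att = 1/4·(g−p) = 1/4·(-9,-6) = (-2.2500,-1.5000)
o1: d²=13 ≤ ρ²=34; F_rep = 11·(3,-2)/13² = (0.1953,-0.1302)
o2: d²=26 ≤ ρ²=34; F_rep = 11·(-1,5)/26² = (-0.0163,0.0814)
o3: d²=53 > ρ²=34 → inactive
F = F_att + ΣF_rep = (-2.0710,-1.5488)
p' = p + 1/5·F = (0.5858,-1.3098)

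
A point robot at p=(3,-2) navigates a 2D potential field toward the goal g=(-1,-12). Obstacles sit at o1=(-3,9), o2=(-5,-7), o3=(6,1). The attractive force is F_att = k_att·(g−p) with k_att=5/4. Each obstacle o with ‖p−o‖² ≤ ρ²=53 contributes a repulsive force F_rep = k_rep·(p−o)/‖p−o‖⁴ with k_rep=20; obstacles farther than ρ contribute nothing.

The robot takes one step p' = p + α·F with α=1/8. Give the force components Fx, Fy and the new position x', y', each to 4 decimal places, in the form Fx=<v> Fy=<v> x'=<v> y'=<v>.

Fx=-5.1852 Fy=-12.6852 x'=2.3519 y'=-3.5856

F_att = 5/4·(g−p) = 5/4·(-4,-10) = (-5.0000,-12.5000)
o1: d²=157 > ρ²=53 → inactive
o2: d²=89 > ρ²=53 → inactive
o3: d²=18 ≤ ρ²=53; F_rep = 20·(-3,-3)/18² = (-0.1852,-0.1852)
F = F_att + ΣF_rep = (-5.1852,-12.6852)
p' = p + 1/8·F = (2.3519,-3.5856)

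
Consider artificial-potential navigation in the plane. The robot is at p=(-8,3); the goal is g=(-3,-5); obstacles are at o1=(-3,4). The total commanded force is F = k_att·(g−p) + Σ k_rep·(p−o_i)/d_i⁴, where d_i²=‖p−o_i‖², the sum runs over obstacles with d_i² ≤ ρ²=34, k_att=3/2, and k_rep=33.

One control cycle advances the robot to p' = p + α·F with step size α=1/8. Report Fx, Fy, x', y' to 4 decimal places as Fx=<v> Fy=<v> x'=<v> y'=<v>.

Fx=7.2559 Fy=-12.0488 x'=-7.0930 y'=1.4939

F_att = 3/2·(g−p) = 3/2·(5,-8) = (7.5000,-12.0000)
o1: d²=26 ≤ ρ²=34; F_rep = 33·(-5,-1)/26² = (-0.2441,-0.0488)
F = F_att + ΣF_rep = (7.2559,-12.0488)
p' = p + 1/8·F = (-7.0930,1.4939)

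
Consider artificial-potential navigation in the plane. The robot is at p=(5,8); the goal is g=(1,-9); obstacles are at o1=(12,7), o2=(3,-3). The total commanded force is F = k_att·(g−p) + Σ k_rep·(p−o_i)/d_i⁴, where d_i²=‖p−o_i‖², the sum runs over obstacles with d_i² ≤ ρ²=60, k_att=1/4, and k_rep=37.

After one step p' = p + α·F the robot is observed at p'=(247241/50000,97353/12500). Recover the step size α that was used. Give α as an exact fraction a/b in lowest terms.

α = 1/20

F_att = 1/4·(g−p) = 1/4·(-4,-17) = (-1.0000,-4.2500)
o1: d²=50 ≤ ρ²=60; F_rep = 37·(-7,1)/50² = (-0.1036,0.0148)
o2: d²=125 > ρ²=60 → inactive
F = F_att + ΣF_rep = (-1.1036,-4.2352)
Δp = p'−p = (-0.0552,-0.2118); α = Δx/Fx = (-2759/50000) / (-2759/2500) = 1/20
check: Δy/Fy = (-2647/12500) / (-2647/625) = 1/20 ✓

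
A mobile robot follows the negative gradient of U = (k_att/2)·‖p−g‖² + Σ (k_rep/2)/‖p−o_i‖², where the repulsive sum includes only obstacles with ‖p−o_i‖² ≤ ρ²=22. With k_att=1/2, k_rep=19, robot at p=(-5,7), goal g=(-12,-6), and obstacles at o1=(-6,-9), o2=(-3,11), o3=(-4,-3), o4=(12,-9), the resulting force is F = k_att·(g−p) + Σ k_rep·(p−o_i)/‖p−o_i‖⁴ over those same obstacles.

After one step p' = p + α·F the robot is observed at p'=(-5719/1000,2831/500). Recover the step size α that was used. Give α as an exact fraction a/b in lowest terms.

F_att = 1/2·(g−p) = 1/2·(-7,-13) = (-3.5000,-6.5000)
o1: d²=257 > ρ²=22 → inactive
o2: d²=20 ≤ ρ²=22; F_rep = 19·(-2,-4)/20² = (-0.0950,-0.1900)
o3: d²=101 > ρ²=22 → inactive
o4: d²=545 > ρ²=22 → inactive
F = F_att + ΣF_rep = (-3.5950,-6.6900)
Δp = p'−p = (-0.7190,-1.3380); α = Δx/Fx = (-719/1000) / (-719/200) = 1/5
check: Δy/Fy = (-669/500) / (-669/100) = 1/5 ✓

α = 1/5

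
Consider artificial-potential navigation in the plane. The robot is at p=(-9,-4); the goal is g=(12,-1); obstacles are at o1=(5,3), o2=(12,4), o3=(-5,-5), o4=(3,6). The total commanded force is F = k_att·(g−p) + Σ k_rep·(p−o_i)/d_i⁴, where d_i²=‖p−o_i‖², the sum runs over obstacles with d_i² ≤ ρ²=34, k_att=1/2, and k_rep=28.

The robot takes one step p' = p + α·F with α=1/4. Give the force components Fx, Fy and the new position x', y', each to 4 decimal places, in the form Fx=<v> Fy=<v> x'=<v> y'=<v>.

Fx=10.1125 Fy=1.5969 x'=-6.4719 y'=-3.6008

F_att = 1/2·(g−p) = 1/2·(21,3) = (10.5000,1.5000)
o1: d²=245 > ρ²=34 → inactive
o2: d²=505 > ρ²=34 → inactive
o3: d²=17 ≤ ρ²=34; F_rep = 28·(-4,1)/17² = (-0.3875,0.0969)
o4: d²=244 > ρ²=34 → inactive
F = F_att + ΣF_rep = (10.1125,1.5969)
p' = p + 1/4·F = (-6.4719,-3.6008)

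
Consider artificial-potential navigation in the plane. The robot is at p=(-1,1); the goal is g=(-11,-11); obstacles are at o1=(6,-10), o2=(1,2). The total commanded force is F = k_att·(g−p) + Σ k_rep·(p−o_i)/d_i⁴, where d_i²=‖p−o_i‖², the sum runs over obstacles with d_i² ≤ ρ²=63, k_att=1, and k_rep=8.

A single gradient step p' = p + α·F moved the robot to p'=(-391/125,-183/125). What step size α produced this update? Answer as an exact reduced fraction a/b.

F_att = 1·(g−p) = 1·(-10,-12) = (-10.0000,-12.0000)
o1: d²=170 > ρ²=63 → inactive
o2: d²=5 ≤ ρ²=63; F_rep = 8·(-2,-1)/5² = (-0.6400,-0.3200)
F = F_att + ΣF_rep = (-10.6400,-12.3200)
Δp = p'−p = (-2.1280,-2.4640); α = Δx/Fx = (-266/125) / (-266/25) = 1/5
check: Δy/Fy = (-308/125) / (-308/25) = 1/5 ✓

α = 1/5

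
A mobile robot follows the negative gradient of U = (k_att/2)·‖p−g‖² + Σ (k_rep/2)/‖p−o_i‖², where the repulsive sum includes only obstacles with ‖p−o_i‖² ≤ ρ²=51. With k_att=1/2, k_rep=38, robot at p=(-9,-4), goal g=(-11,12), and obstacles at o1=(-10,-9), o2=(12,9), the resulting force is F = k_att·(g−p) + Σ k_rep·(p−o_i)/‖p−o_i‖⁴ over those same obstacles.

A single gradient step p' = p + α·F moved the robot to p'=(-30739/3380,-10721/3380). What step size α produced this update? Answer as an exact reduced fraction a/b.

F_att = 1/2·(g−p) = 1/2·(-2,16) = (-1.0000,8.0000)
o1: d²=26 ≤ ρ²=51; F_rep = 38·(1,5)/26² = (0.0562,0.2811)
o2: d²=610 > ρ²=51 → inactive
F = F_att + ΣF_rep = (-0.9438,8.2811)
Δp = p'−p = (-0.0944,0.8281); α = Δx/Fx = (-319/3380) / (-319/338) = 1/10
check: Δy/Fy = (2799/3380) / (2799/338) = 1/10 ✓

α = 1/10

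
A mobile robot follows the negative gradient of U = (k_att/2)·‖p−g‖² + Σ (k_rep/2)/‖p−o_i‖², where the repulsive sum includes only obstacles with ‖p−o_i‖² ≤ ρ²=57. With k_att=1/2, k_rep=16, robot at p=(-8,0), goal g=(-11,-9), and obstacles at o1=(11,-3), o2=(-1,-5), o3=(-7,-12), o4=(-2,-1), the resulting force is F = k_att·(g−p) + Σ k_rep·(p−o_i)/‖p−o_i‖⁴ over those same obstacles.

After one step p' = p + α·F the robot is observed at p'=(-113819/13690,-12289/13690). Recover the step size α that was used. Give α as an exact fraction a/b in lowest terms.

α = 1/5

F_att = 1/2·(g−p) = 1/2·(-3,-9) = (-1.5000,-4.5000)
o1: d²=370 > ρ²=57 → inactive
o2: d²=74 > ρ²=57 → inactive
o3: d²=145 > ρ²=57 → inactive
o4: d²=37 ≤ ρ²=57; F_rep = 16·(-6,1)/37² = (-0.0701,0.0117)
F = F_att + ΣF_rep = (-1.5701,-4.4883)
Δp = p'−p = (-0.3140,-0.8977); α = Δx/Fx = (-4299/13690) / (-4299/2738) = 1/5
check: Δy/Fy = (-12289/13690) / (-12289/2738) = 1/5 ✓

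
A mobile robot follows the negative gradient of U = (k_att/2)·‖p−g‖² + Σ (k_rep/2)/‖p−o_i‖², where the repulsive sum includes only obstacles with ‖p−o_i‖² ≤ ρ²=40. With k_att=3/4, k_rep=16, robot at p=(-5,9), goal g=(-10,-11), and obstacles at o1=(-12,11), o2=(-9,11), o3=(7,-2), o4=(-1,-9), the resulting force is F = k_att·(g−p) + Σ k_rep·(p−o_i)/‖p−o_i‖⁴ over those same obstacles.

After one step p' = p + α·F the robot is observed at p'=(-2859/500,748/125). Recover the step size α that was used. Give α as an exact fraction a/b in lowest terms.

α = 1/5

F_att = 3/4·(g−p) = 3/4·(-5,-20) = (-3.7500,-15.0000)
o1: d²=53 > ρ²=40 → inactive
o2: d²=20 ≤ ρ²=40; F_rep = 16·(4,-2)/20² = (0.1600,-0.0800)
o3: d²=265 > ρ²=40 → inactive
o4: d²=340 > ρ²=40 → inactive
F = F_att + ΣF_rep = (-3.5900,-15.0800)
Δp = p'−p = (-0.7180,-3.0160); α = Δx/Fx = (-359/500) / (-359/100) = 1/5
check: Δy/Fy = (-377/125) / (-377/25) = 1/5 ✓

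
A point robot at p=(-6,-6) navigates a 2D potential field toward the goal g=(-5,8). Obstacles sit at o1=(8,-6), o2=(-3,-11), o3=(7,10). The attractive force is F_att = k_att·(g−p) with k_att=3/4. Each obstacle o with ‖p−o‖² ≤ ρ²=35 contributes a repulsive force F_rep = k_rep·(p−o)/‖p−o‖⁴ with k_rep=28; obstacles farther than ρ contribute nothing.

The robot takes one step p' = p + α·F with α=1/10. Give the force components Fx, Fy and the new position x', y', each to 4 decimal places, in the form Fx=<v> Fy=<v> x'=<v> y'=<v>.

F_att = 3/4·(g−p) = 3/4·(1,14) = (0.7500,10.5000)
o1: d²=196 > ρ²=35 → inactive
o2: d²=34 ≤ ρ²=35; F_rep = 28·(-3,5)/34² = (-0.0727,0.1211)
o3: d²=425 > ρ²=35 → inactive
F = F_att + ΣF_rep = (0.6773,10.6211)
p' = p + 1/10·F = (-5.9323,-4.9379)

Fx=0.6773 Fy=10.6211 x'=-5.9323 y'=-4.9379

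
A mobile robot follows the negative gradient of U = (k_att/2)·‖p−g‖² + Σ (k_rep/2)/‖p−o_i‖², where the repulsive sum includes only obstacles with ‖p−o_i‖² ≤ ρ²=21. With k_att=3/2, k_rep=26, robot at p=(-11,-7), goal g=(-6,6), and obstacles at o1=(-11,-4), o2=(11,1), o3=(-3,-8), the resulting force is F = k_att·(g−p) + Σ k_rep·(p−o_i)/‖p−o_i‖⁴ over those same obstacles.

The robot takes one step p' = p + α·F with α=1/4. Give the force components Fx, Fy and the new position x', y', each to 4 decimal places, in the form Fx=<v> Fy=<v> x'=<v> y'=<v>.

Fx=7.5000 Fy=18.5370 x'=-9.1250 y'=-2.3657

F_att = 3/2·(g−p) = 3/2·(5,13) = (7.5000,19.5000)
o1: d²=9 ≤ ρ²=21; F_rep = 26·(0,-3)/9² = (0.0000,-0.9630)
o2: d²=548 > ρ²=21 → inactive
o3: d²=65 > ρ²=21 → inactive
F = F_att + ΣF_rep = (7.5000,18.5370)
p' = p + 1/4·F = (-9.1250,-2.3657)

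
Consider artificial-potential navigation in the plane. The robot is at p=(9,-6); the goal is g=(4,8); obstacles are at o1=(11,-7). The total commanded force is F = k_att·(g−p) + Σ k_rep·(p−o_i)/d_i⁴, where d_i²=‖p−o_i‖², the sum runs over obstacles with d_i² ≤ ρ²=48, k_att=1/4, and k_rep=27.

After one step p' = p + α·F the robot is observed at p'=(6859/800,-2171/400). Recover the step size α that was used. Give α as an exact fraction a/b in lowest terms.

F_att = 1/4·(g−p) = 1/4·(-5,14) = (-1.2500,3.5000)
o1: d²=5 ≤ ρ²=48; F_rep = 27·(-2,1)/5² = (-2.1600,1.0800)
F = F_att + ΣF_rep = (-3.4100,4.5800)
Δp = p'−p = (-0.4263,0.5725); α = Δx/Fx = (-341/800) / (-341/100) = 1/8
check: Δy/Fy = (229/400) / (229/50) = 1/8 ✓

α = 1/8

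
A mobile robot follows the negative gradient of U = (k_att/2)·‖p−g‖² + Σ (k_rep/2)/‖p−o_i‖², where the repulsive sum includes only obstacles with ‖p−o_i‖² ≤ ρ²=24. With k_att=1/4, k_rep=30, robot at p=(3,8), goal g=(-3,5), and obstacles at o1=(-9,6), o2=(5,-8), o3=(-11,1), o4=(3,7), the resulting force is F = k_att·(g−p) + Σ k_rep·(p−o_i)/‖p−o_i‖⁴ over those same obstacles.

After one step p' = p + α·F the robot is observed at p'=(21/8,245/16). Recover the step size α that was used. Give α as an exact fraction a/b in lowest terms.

α = 1/4

F_att = 1/4·(g−p) = 1/4·(-6,-3) = (-1.5000,-0.7500)
o1: d²=148 > ρ²=24 → inactive
o2: d²=260 > ρ²=24 → inactive
o3: d²=245 > ρ²=24 → inactive
o4: d²=1 ≤ ρ²=24; F_rep = 30·(0,1)/1² = (0.0000,30.0000)
F = F_att + ΣF_rep = (-1.5000,29.2500)
Δp = p'−p = (-0.3750,7.3125); α = Δx/Fx = (-3/8) / (-3/2) = 1/4
check: Δy/Fy = (117/16) / (117/4) = 1/4 ✓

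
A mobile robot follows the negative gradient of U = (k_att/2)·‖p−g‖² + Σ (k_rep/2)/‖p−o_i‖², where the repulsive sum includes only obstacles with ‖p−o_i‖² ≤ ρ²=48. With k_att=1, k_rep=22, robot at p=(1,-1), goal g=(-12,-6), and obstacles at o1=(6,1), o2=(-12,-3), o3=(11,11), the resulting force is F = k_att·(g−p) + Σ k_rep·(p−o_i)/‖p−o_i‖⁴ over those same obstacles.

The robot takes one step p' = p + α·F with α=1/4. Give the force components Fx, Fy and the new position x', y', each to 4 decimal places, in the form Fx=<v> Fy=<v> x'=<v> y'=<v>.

Fx=-13.1308 Fy=-5.0523 x'=-2.2827 y'=-2.2631

F_att = 1·(g−p) = 1·(-13,-5) = (-13.0000,-5.0000)
o1: d²=29 ≤ ρ²=48; F_rep = 22·(-5,-2)/29² = (-0.1308,-0.0523)
o2: d²=173 > ρ²=48 → inactive
o3: d²=244 > ρ²=48 → inactive
F = F_att + ΣF_rep = (-13.1308,-5.0523)
p' = p + 1/4·F = (-2.2827,-2.2631)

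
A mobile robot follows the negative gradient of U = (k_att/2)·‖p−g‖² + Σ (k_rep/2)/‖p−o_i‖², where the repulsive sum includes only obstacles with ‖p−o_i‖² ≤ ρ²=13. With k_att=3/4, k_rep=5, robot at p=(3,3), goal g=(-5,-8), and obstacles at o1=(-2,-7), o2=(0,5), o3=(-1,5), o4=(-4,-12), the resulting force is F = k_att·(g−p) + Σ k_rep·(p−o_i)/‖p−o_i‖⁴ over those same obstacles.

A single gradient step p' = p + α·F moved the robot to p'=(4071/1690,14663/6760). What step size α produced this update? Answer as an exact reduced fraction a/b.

F_att = 3/4·(g−p) = 3/4·(-8,-11) = (-6.0000,-8.2500)
o1: d²=125 > ρ²=13 → inactive
o2: d²=13 ≤ ρ²=13; F_rep = 5·(3,-2)/13² = (0.0888,-0.0592)
o3: d²=20 > ρ²=13 → inactive
o4: d²=274 > ρ²=13 → inactive
F = F_att + ΣF_rep = (-5.9112,-8.3092)
Δp = p'−p = (-0.5911,-0.8309); α = Δx/Fx = (-999/1690) / (-999/169) = 1/10
check: Δy/Fy = (-5617/6760) / (-5617/676) = 1/10 ✓

α = 1/10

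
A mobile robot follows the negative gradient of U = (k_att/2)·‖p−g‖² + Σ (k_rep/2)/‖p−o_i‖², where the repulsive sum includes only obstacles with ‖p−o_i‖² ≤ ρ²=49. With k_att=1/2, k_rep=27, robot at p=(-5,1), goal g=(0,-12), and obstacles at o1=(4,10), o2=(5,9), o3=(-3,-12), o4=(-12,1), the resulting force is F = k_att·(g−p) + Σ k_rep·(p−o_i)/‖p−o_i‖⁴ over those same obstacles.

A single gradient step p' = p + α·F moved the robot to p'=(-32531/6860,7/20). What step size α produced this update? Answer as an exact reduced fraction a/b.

α = 1/10

F_att = 1/2·(g−p) = 1/2·(5,-13) = (2.5000,-6.5000)
o1: d²=162 > ρ²=49 → inactive
o2: d²=164 > ρ²=49 → inactive
o3: d²=173 > ρ²=49 → inactive
o4: d²=49 ≤ ρ²=49; F_rep = 27·(7,0)/49² = (0.0787,0.0000)
F = F_att + ΣF_rep = (2.5787,-6.5000)
Δp = p'−p = (0.2579,-0.6500); α = Δx/Fx = (1769/6860) / (1769/686) = 1/10
check: Δy/Fy = (-13/20) / (-13/2) = 1/10 ✓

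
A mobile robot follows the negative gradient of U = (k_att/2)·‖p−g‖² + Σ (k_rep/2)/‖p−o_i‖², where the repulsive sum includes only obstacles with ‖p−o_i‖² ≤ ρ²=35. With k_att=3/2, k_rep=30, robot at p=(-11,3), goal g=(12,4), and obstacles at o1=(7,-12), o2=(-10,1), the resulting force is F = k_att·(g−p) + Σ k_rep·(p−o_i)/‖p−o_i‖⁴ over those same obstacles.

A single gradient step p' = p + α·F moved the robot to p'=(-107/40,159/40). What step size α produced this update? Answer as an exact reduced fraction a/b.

F_att = 3/2·(g−p) = 3/2·(23,1) = (34.5000,1.5000)
o1: d²=549 > ρ²=35 → inactive
o2: d²=5 ≤ ρ²=35; F_rep = 30·(-1,2)/5² = (-1.2000,2.4000)
F = F_att + ΣF_rep = (33.3000,3.9000)
Δp = p'−p = (8.3250,0.9750); α = Δx/Fx = (333/40) / (333/10) = 1/4
check: Δy/Fy = (39/40) / (39/10) = 1/4 ✓

α = 1/4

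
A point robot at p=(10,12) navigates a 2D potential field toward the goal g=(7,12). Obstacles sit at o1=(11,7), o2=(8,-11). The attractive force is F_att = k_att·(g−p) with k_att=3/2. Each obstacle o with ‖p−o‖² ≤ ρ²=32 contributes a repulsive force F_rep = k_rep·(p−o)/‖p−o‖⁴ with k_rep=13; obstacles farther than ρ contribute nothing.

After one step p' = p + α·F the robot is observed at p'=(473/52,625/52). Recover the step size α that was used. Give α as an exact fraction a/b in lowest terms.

F_att = 3/2·(g−p) = 3/2·(-3,0) = (-4.5000,0.0000)
o1: d²=26 ≤ ρ²=32; F_rep = 13·(-1,5)/26² = (-0.0192,0.0962)
o2: d²=533 > ρ²=32 → inactive
F = F_att + ΣF_rep = (-4.5192,0.0962)
Δp = p'−p = (-0.9038,0.0192); α = Δx/Fx = (-47/52) / (-235/52) = 1/5
check: Δy/Fy = (1/52) / (5/52) = 1/5 ✓

α = 1/5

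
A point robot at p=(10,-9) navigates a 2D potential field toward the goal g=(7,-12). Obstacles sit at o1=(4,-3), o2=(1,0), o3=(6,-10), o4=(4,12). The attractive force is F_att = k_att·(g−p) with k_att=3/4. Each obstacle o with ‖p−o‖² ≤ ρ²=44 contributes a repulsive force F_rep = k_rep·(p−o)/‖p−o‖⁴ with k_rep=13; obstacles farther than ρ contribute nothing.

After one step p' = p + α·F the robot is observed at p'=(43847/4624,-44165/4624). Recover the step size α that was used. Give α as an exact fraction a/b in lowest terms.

α = 1/4

F_att = 3/4·(g−p) = 3/4·(-3,-3) = (-2.2500,-2.2500)
o1: d²=72 > ρ²=44 → inactive
o2: d²=162 > ρ²=44 → inactive
o3: d²=17 ≤ ρ²=44; F_rep = 13·(4,1)/17² = (0.1799,0.0450)
o4: d²=477 > ρ²=44 → inactive
F = F_att + ΣF_rep = (-2.0701,-2.2050)
Δp = p'−p = (-0.5175,-0.5513); α = Δx/Fx = (-2393/4624) / (-2393/1156) = 1/4
check: Δy/Fy = (-2549/4624) / (-2549/1156) = 1/4 ✓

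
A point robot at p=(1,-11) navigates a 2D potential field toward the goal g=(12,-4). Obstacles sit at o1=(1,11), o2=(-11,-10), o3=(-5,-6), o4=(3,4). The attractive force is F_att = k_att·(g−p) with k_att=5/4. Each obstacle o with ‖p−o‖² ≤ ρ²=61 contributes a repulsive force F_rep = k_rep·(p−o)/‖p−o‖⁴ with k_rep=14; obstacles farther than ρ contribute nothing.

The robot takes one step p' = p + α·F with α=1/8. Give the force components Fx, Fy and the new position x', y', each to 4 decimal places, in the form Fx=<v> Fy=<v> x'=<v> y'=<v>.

F_att = 5/4·(g−p) = 5/4·(11,7) = (13.7500,8.7500)
o1: d²=484 > ρ²=61 → inactive
o2: d²=145 > ρ²=61 → inactive
o3: d²=61 ≤ ρ²=61; F_rep = 14·(6,-5)/61² = (0.0226,-0.0188)
o4: d²=229 > ρ²=61 → inactive
F = F_att + ΣF_rep = (13.7726,8.7312)
p' = p + 1/8·F = (2.7216,-9.9086)

Fx=13.7726 Fy=8.7312 x'=2.7216 y'=-9.9086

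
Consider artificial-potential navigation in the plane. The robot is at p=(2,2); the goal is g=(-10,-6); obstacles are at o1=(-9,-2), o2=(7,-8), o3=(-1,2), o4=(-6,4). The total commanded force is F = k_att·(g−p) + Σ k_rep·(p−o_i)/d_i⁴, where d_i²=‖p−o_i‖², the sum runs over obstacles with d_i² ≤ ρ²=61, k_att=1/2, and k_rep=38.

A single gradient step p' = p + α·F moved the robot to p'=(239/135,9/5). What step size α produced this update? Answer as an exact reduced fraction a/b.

F_att = 1/2·(g−p) = 1/2·(-12,-8) = (-6.0000,-4.0000)
o1: d²=137 > ρ²=61 → inactive
o2: d²=125 > ρ²=61 → inactive
o3: d²=9 ≤ ρ²=61; F_rep = 38·(3,0)/9² = (1.4074,0.0000)
o4: d²=68 > ρ²=61 → inactive
F = F_att + ΣF_rep = (-4.5926,-4.0000)
Δp = p'−p = (-0.2296,-0.2000); α = Δx/Fx = (-31/135) / (-124/27) = 1/20
check: Δy/Fy = (-1/5) / (-4) = 1/20 ✓

α = 1/20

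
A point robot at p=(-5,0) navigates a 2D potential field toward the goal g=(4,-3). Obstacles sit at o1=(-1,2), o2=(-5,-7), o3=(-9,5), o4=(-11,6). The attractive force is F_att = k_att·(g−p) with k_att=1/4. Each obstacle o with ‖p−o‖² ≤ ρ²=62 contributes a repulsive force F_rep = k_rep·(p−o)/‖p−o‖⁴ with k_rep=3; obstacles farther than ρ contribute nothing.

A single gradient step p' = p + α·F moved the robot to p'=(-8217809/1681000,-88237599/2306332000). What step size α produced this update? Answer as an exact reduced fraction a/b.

F_att = 1/4·(g−p) = 1/4·(9,-3) = (2.2500,-0.7500)
o1: d²=20 ≤ ρ²=62; F_rep = 3·(-4,-2)/20² = (-0.0300,-0.0150)
o2: d²=49 ≤ ρ²=62; F_rep = 3·(0,7)/49² = (0.0000,0.0087)
o3: d²=41 ≤ ρ²=62; F_rep = 3·(4,-5)/41² = (0.0071,-0.0089)
o4: d²=72 > ρ²=62 → inactive
F = F_att + ΣF_rep = (2.2271,-0.7652)
Δp = p'−p = (0.1114,-0.0383); α = Δx/Fx = (187191/1681000) / (187191/84050) = 1/20
check: Δy/Fy = (-88237599/2306332000) / (-88237599/115316600) = 1/20 ✓

α = 1/20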